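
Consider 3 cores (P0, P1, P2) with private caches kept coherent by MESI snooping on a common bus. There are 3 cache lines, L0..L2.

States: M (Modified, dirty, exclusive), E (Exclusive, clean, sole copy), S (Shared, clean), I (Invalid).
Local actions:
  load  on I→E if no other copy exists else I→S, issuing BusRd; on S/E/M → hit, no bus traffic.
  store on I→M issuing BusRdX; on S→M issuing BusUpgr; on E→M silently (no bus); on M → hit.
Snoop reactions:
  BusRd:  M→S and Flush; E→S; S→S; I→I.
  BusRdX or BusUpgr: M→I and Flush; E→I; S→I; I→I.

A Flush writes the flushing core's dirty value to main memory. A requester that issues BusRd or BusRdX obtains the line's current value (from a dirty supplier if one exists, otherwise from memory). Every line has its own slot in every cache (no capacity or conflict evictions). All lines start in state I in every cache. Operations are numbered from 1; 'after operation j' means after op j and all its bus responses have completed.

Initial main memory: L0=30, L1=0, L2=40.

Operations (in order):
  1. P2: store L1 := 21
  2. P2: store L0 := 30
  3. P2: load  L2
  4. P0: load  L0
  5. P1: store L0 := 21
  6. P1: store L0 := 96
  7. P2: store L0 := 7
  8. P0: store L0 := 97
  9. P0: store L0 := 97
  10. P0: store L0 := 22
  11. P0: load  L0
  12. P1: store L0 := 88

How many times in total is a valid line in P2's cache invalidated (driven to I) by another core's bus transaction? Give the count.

invalidations = 2

1. P2: store L1 := 21  bus=[BusRdX]  L1: P0=I P1=I P2=M  mem[L1]=0
2. P2: store L0 := 30  bus=[BusRdX]  L0: P0=I P1=I P2=M  mem[L0]=30
3. P2: load  L2  bus=[BusRd]  L2: P0=I P1=I P2=E  mem[L2]=40
4. P0: load  L0  bus=[BusRd,Flush]  L0: P0=S P1=I P2=S  mem[L0]=30
5. P1: store L0 := 21  bus=[BusRdX]  L0: P0=I P1=M P2=I  mem[L0]=30
6. P1: store L0 := 96  bus=[-]  L0: P0=I P1=M P2=I  mem[L0]=30
7. P2: store L0 := 7  bus=[BusRdX,Flush]  L0: P0=I P1=I P2=M  mem[L0]=96
8. P0: store L0 := 97  bus=[BusRdX,Flush]  L0: P0=M P1=I P2=I  mem[L0]=7
9. P0: store L0 := 97  bus=[-]  L0: P0=M P1=I P2=I  mem[L0]=7
10. P0: store L0 := 22  bus=[-]  L0: P0=M P1=I P2=I  mem[L0]=7
11. P0: load  L0  bus=[-]  L0: P0=M P1=I P2=I  mem[L0]=7
12. P1: store L0 := 88  bus=[BusRdX,Flush]  L0: P0=I P1=M P2=I  mem[L0]=22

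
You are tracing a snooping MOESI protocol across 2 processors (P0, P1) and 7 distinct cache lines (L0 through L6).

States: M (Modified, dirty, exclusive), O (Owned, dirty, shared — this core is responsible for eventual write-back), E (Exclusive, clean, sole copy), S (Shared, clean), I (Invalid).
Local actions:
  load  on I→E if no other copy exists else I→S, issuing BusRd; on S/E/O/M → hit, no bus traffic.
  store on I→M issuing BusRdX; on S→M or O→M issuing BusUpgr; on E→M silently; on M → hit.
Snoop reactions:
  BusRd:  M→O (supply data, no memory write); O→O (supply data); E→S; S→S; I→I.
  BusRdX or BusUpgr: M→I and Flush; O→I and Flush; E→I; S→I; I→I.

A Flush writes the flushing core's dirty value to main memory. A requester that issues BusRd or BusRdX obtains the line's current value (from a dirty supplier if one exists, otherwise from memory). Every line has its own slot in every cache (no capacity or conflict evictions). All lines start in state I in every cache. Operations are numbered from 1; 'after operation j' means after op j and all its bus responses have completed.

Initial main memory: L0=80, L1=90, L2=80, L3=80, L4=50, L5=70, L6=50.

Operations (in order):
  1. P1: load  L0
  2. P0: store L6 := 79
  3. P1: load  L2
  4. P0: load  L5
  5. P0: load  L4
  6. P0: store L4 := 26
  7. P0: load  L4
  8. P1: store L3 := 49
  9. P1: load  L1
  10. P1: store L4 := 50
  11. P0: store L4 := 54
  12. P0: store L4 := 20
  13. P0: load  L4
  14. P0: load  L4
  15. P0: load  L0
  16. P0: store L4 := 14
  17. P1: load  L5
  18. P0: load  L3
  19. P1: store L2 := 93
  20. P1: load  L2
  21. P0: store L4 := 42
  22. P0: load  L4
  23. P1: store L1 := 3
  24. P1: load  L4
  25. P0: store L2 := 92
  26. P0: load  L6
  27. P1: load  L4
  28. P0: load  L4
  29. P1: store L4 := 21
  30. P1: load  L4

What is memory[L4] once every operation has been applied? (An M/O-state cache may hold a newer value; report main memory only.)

memory[L4] = 42

[1] P1: load  L0 | P0:I, P1:E(80) | bus: BusRd
[2] P0: store L6 := 79 | P0:M(79), P1:I | bus: BusRdX
[3] P1: load  L2 | P0:I, P1:E(80) | bus: BusRd
[4] P0: load  L5 | P0:E(70), P1:I | bus: BusRd
[5] P0: load  L4 | P0:E(50), P1:I | bus: BusRd
[6] P0: store L4 := 26 | P0:M(26), P1:I | bus: none
[7] P0: load  L4 | P0:M(26), P1:I | bus: none
[8] P1: store L3 := 49 | P0:I, P1:M(49) | bus: BusRdX
[9] P1: load  L1 | P0:I, P1:E(90) | bus: BusRd
[10] P1: store L4 := 50 | P0:I, P1:M(50) | bus: BusRdX,Flush
[11] P0: store L4 := 54 | P0:M(54), P1:I | bus: BusRdX,Flush
[12] P0: store L4 := 20 | P0:M(20), P1:I | bus: none
[13] P0: load  L4 | P0:M(20), P1:I | bus: none
[14] P0: load  L4 | P0:M(20), P1:I | bus: none
[15] P0: load  L0 | P0:S(80), P1:S(80) | bus: BusRd
[16] P0: store L4 := 14 | P0:M(14), P1:I | bus: none
[17] P1: load  L5 | P0:S(70), P1:S(70) | bus: BusRd
[18] P0: load  L3 | P0:S(49), P1:O(49) | bus: BusRd
[19] P1: store L2 := 93 | P0:I, P1:M(93) | bus: none
[20] P1: load  L2 | P0:I, P1:M(93) | bus: none
[21] P0: store L4 := 42 | P0:M(42), P1:I | bus: none
[22] P0: load  L4 | P0:M(42), P1:I | bus: none
[23] P1: store L1 := 3 | P0:I, P1:M(3) | bus: none
[24] P1: load  L4 | P0:O(42), P1:S(42) | bus: BusRd
[25] P0: store L2 := 92 | P0:M(92), P1:I | bus: BusRdX,Flush
[26] P0: load  L6 | P0:M(79), P1:I | bus: none
[27] P1: load  L4 | P0:O(42), P1:S(42) | bus: none
[28] P0: load  L4 | P0:O(42), P1:S(42) | bus: none
[29] P1: store L4 := 21 | P0:I, P1:M(21) | bus: BusUpgr,Flush
[30] P1: load  L4 | P0:I, P1:M(21) | bus: none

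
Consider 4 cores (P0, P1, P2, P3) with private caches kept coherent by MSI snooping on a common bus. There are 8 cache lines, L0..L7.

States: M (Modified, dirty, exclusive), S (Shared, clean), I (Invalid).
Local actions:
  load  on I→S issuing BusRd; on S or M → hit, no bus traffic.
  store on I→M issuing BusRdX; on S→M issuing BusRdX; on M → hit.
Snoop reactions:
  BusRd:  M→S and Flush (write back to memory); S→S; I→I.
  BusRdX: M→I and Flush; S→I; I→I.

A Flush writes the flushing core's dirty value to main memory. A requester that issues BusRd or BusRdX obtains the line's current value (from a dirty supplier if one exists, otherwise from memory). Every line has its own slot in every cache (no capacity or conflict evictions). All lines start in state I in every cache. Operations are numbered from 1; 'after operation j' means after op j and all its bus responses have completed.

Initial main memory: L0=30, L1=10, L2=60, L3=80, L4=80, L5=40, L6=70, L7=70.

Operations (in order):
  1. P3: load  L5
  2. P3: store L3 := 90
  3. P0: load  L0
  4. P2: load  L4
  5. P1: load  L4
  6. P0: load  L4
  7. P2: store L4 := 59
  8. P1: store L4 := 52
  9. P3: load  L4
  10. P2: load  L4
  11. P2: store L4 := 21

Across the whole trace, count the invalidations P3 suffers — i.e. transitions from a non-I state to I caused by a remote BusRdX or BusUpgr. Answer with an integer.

invalidations = 1

  op1 P3: load  L5 → I/I/I/S on L5; bus BusRd; mem=40
  op2 P3: store L3 := 90 → I/I/I/M on L3; bus BusRdX; mem=80
  op3 P0: load  L0 → S/I/I/I on L0; bus BusRd; mem=30
  op4 P2: load  L4 → I/I/S/I on L4; bus BusRd; mem=80
  op5 P1: load  L4 → I/S/S/I on L4; bus BusRd; mem=80
  op6 P0: load  L4 → S/S/S/I on L4; bus BusRd; mem=80
  op7 P2: store L4 := 59 → I/I/M/I on L4; bus BusRdX; mem=80
  op8 P1: store L4 := 52 → I/M/I/I on L4; bus BusRdX Flush; mem=59
  op9 P3: load  L4 → I/S/I/S on L4; bus BusRd Flush; mem=52
  op10 P2: load  L4 → I/S/S/S on L4; bus BusRd; mem=52
  op11 P2: store L4 := 21 → I/I/M/I on L4; bus BusRdX; mem=52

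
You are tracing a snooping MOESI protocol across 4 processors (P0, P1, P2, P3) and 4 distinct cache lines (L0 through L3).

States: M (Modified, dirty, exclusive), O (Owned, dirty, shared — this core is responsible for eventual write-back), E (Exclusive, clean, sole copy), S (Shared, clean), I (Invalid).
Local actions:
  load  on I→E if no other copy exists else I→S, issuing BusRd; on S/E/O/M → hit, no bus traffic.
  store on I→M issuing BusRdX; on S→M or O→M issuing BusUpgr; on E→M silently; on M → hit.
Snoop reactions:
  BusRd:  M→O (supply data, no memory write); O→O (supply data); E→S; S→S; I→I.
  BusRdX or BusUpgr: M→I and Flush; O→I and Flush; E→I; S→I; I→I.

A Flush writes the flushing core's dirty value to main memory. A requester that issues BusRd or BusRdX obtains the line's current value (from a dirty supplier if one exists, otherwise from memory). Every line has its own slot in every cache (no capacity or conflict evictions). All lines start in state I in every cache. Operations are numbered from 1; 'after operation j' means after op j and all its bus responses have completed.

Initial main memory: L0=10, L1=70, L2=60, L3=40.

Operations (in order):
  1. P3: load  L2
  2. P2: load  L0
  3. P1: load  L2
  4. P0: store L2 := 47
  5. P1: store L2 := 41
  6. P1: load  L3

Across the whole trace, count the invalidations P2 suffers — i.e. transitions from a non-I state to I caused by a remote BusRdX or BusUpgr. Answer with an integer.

[1] P3: load  L2 | P0:I, P1:I, P2:I, P3:E(60) | bus: BusRd
[2] P2: load  L0 | P0:I, P1:I, P2:E(10), P3:I | bus: BusRd
[3] P1: load  L2 | P0:I, P1:S(60), P2:I, P3:S(60) | bus: BusRd
[4] P0: store L2 := 47 | P0:M(47), P1:I, P2:I, P3:I | bus: BusRdX
[5] P1: store L2 := 41 | P0:I, P1:M(41), P2:I, P3:I | bus: BusRdX,Flush
[6] P1: load  L3 | P0:I, P1:E(40), P2:I, P3:I | bus: BusRd

invalidations = 0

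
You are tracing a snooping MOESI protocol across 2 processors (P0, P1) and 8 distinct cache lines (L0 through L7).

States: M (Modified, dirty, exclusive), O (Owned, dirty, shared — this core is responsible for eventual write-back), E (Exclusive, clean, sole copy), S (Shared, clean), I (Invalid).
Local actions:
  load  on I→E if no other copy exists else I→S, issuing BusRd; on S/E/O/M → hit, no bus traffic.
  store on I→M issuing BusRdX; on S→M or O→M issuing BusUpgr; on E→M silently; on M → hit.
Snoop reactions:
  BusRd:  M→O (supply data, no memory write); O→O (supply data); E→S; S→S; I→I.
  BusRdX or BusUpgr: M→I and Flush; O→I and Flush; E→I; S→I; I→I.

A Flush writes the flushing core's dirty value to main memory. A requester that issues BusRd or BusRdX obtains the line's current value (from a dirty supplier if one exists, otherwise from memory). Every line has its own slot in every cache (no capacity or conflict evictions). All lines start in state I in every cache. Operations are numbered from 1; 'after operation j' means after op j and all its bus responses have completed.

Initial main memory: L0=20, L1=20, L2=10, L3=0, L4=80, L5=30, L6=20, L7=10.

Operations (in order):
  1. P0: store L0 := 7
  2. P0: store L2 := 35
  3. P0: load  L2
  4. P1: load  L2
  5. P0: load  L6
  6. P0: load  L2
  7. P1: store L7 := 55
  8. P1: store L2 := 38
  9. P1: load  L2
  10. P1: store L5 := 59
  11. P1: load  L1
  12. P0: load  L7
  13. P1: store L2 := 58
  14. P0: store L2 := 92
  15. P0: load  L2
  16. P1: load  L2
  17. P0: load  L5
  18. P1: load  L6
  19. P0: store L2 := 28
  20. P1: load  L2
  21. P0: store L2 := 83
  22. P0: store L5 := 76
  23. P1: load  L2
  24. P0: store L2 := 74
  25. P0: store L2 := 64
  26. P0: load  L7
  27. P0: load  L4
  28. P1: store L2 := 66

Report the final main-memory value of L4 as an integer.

  op1 P0: store L0 := 7 → M/I on L0; bus BusRdX; mem=20
  op2 P0: store L2 := 35 → M/I on L2; bus BusRdX; mem=10
  op3 P0: load  L2 → M/I on L2; bus (none); mem=10
  op4 P1: load  L2 → O/S on L2; bus BusRd; mem=10
  op5 P0: load  L6 → E/I on L6; bus BusRd; mem=20
  op6 P0: load  L2 → O/S on L2; bus (none); mem=10
  op7 P1: store L7 := 55 → I/M on L7; bus BusRdX; mem=10
  op8 P1: store L2 := 38 → I/M on L2; bus BusUpgr Flush; mem=35
  op9 P1: load  L2 → I/M on L2; bus (none); mem=35
  op10 P1: store L5 := 59 → I/M on L5; bus BusRdX; mem=30
  op11 P1: load  L1 → I/E on L1; bus BusRd; mem=20
  op12 P0: load  L7 → S/O on L7; bus BusRd; mem=10
  op13 P1: store L2 := 58 → I/M on L2; bus (none); mem=35
  op14 P0: store L2 := 92 → M/I on L2; bus BusRdX Flush; mem=58
  op15 P0: load  L2 → M/I on L2; bus (none); mem=58
  op16 P1: load  L2 → O/S on L2; bus BusRd; mem=58
  op17 P0: load  L5 → S/O on L5; bus BusRd; mem=30
  op18 P1: load  L6 → S/S on L6; bus BusRd; mem=20
  op19 P0: store L2 := 28 → M/I on L2; bus BusUpgr; mem=58
  op20 P1: load  L2 → O/S on L2; bus BusRd; mem=58
  op21 P0: store L2 := 83 → M/I on L2; bus BusUpgr; mem=58
  op22 P0: store L5 := 76 → M/I on L5; bus BusUpgr Flush; mem=59
  op23 P1: load  L2 → O/S on L2; bus BusRd; mem=58
  op24 P0: store L2 := 74 → M/I on L2; bus BusUpgr; mem=58
  op25 P0: store L2 := 64 → M/I on L2; bus (none); mem=58
  op26 P0: load  L7 → S/O on L7; bus (none); mem=10
  op27 P0: load  L4 → E/I on L4; bus BusRd; mem=80
  op28 P1: store L2 := 66 → I/M on L2; bus BusRdX Flush; mem=64

memory[L4] = 80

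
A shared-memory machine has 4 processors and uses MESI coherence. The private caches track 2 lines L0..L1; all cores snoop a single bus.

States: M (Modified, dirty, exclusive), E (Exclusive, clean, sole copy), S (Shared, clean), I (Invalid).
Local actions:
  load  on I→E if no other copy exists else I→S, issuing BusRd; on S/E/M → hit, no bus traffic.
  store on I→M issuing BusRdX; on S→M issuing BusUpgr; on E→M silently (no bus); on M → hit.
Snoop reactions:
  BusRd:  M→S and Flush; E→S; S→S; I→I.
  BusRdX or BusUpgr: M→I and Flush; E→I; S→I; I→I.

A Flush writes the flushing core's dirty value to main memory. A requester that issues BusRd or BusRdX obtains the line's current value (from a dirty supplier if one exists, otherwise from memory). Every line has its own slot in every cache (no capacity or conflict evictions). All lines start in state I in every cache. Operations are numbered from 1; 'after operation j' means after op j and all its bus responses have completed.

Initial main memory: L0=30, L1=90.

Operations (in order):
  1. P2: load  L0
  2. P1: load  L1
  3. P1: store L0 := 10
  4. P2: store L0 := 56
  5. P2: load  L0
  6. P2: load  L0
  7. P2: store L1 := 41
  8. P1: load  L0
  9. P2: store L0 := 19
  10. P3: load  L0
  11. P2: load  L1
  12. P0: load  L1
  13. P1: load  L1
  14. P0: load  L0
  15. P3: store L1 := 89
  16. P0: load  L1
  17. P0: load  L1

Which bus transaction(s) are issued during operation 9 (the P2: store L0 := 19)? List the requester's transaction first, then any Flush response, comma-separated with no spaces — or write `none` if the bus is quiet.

bus = BusUpgr

  op1 P2: load  L0 → I/I/E/I on L0; bus BusRd; mem=30
  op2 P1: load  L1 → I/E/I/I on L1; bus BusRd; mem=90
  op3 P1: store L0 := 10 → I/M/I/I on L0; bus BusRdX; mem=30
  op4 P2: store L0 := 56 → I/I/M/I on L0; bus BusRdX Flush; mem=10
  op5 P2: load  L0 → I/I/M/I on L0; bus (none); mem=10
  op6 P2: load  L0 → I/I/M/I on L0; bus (none); mem=10
  op7 P2: store L1 := 41 → I/I/M/I on L1; bus BusRdX; mem=90
  op8 P1: load  L0 → I/S/S/I on L0; bus BusRd Flush; mem=56
  op9 P2: store L0 := 19 → I/I/M/I on L0; bus BusUpgr; mem=56
  op10 P3: load  L0 → I/I/S/S on L0; bus BusRd Flush; mem=19
  op11 P2: load  L1 → I/I/M/I on L1; bus (none); mem=90
  op12 P0: load  L1 → S/I/S/I on L1; bus BusRd Flush; mem=41
  op13 P1: load  L1 → S/S/S/I on L1; bus BusRd; mem=41
  op14 P0: load  L0 → S/I/S/S on L0; bus BusRd; mem=19
  op15 P3: store L1 := 89 → I/I/I/M on L1; bus BusRdX; mem=41
  op16 P0: load  L1 → S/I/I/S on L1; bus BusRd Flush; mem=89
  op17 P0: load  L1 → S/I/I/S on L1; bus (none); mem=89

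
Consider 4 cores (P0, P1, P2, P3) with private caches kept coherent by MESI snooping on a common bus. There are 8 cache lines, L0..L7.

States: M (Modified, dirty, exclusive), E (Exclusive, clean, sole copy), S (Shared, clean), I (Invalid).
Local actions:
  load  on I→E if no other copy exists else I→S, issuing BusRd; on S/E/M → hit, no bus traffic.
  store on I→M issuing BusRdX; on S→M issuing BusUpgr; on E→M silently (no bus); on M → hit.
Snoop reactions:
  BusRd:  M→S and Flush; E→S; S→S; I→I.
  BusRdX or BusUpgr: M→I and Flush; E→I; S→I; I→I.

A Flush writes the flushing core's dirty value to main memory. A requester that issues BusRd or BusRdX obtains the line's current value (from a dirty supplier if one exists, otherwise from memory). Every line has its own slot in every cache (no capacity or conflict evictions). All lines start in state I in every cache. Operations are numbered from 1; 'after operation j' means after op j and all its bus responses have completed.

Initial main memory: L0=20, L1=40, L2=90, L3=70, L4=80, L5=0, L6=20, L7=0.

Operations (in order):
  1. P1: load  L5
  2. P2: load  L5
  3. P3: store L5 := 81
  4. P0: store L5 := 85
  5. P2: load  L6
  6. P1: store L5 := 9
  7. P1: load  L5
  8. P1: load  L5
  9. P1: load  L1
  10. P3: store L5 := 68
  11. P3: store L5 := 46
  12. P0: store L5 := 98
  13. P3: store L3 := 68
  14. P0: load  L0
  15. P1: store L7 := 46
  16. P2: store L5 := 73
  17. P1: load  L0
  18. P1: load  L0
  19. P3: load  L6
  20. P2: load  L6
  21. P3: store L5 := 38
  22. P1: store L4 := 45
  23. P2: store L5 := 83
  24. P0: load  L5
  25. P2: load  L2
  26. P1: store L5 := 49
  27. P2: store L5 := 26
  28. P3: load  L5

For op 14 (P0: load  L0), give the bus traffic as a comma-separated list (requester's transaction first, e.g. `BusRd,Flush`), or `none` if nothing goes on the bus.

bus = BusRd

  op1 P1: load  L5 → I/E/I/I on L5; bus BusRd; mem=0
  op2 P2: load  L5 → I/S/S/I on L5; bus BusRd; mem=0
  op3 P3: store L5 := 81 → I/I/I/M on L5; bus BusRdX; mem=0
  op4 P0: store L5 := 85 → M/I/I/I on L5; bus BusRdX Flush; mem=81
  op5 P2: load  L6 → I/I/E/I on L6; bus BusRd; mem=20
  op6 P1: store L5 := 9 → I/M/I/I on L5; bus BusRdX Flush; mem=85
  op7 P1: load  L5 → I/M/I/I on L5; bus (none); mem=85
  op8 P1: load  L5 → I/M/I/I on L5; bus (none); mem=85
  op9 P1: load  L1 → I/E/I/I on L1; bus BusRd; mem=40
  op10 P3: store L5 := 68 → I/I/I/M on L5; bus BusRdX Flush; mem=9
  op11 P3: store L5 := 46 → I/I/I/M on L5; bus (none); mem=9
  op12 P0: store L5 := 98 → M/I/I/I on L5; bus BusRdX Flush; mem=46
  op13 P3: store L3 := 68 → I/I/I/M on L3; bus BusRdX; mem=70
  op14 P0: load  L0 → E/I/I/I on L0; bus BusRd; mem=20
  op15 P1: store L7 := 46 → I/M/I/I on L7; bus BusRdX; mem=0
  op16 P2: store L5 := 73 → I/I/M/I on L5; bus BusRdX Flush; mem=98
  op17 P1: load  L0 → S/S/I/I on L0; bus BusRd; mem=20
  op18 P1: load  L0 → S/S/I/I on L0; bus (none); mem=20
  op19 P3: load  L6 → I/I/S/S on L6; bus BusRd; mem=20
  op20 P2: load  L6 → I/I/S/S on L6; bus (none); mem=20
  op21 P3: store L5 := 38 → I/I/I/M on L5; bus BusRdX Flush; mem=73
  op22 P1: store L4 := 45 → I/M/I/I on L4; bus BusRdX; mem=80
  op23 P2: store L5 := 83 → I/I/M/I on L5; bus BusRdX Flush; mem=38
  op24 P0: load  L5 → S/I/S/I on L5; bus BusRd Flush; mem=83
  op25 P2: load  L2 → I/I/E/I on L2; bus BusRd; mem=90
  op26 P1: store L5 := 49 → I/M/I/I on L5; bus BusRdX; mem=83
  op27 P2: store L5 := 26 → I/I/M/I on L5; bus BusRdX Flush; mem=49
  op28 P3: load  L5 → I/I/S/S on L5; bus BusRd Flush; mem=26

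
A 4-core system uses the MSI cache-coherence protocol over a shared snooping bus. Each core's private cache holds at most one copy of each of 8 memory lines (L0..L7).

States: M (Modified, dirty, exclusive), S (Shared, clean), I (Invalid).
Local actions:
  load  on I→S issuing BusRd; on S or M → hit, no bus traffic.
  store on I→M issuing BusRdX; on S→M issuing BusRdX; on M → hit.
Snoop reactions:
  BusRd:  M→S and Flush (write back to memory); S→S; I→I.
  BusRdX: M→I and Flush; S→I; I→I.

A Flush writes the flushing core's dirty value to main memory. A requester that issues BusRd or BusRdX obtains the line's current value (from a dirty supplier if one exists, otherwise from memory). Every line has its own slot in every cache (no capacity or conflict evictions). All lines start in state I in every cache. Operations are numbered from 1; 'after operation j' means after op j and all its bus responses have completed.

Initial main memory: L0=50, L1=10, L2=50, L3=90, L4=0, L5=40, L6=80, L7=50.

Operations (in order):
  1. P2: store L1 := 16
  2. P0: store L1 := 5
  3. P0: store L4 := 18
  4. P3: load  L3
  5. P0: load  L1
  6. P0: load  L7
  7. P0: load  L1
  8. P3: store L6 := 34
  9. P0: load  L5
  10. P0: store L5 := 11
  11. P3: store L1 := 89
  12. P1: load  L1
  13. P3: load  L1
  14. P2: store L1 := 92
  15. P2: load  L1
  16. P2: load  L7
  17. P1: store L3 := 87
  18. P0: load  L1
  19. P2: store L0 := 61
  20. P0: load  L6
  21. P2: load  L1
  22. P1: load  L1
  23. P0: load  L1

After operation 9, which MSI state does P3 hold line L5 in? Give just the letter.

[1] P2: store L1 := 16 | P0:I, P1:I, P2:M(16), P3:I | bus: BusRdX
[2] P0: store L1 := 5 | P0:M(5), P1:I, P2:I, P3:I | bus: BusRdX,Flush
[3] P0: store L4 := 18 | P0:M(18), P1:I, P2:I, P3:I | bus: BusRdX
[4] P3: load  L3 | P0:I, P1:I, P2:I, P3:S(90) | bus: BusRd
[5] P0: load  L1 | P0:M(5), P1:I, P2:I, P3:I | bus: none
[6] P0: load  L7 | P0:S(50), P1:I, P2:I, P3:I | bus: BusRd
[7] P0: load  L1 | P0:M(5), P1:I, P2:I, P3:I | bus: none
[8] P3: store L6 := 34 | P0:I, P1:I, P2:I, P3:M(34) | bus: BusRdX
[9] P0: load  L5 | P0:S(40), P1:I, P2:I, P3:I | bus: BusRd
[10] P0: store L5 := 11 | P0:M(11), P1:I, P2:I, P3:I | bus: BusRdX
[11] P3: store L1 := 89 | P0:I, P1:I, P2:I, P3:M(89) | bus: BusRdX,Flush
[12] P1: load  L1 | P0:I, P1:S(89), P2:I, P3:S(89) | bus: BusRd,Flush
[13] P3: load  L1 | P0:I, P1:S(89), P2:I, P3:S(89) | bus: none
[14] P2: store L1 := 92 | P0:I, P1:I, P2:M(92), P3:I | bus: BusRdX
[15] P2: load  L1 | P0:I, P1:I, P2:M(92), P3:I | bus: none
[16] P2: load  L7 | P0:S(50), P1:I, P2:S(50), P3:I | bus: BusRd
[17] P1: store L3 := 87 | P0:I, P1:M(87), P2:I, P3:I | bus: BusRdX
[18] P0: load  L1 | P0:S(92), P1:I, P2:S(92), P3:I | bus: BusRd,Flush
[19] P2: store L0 := 61 | P0:I, P1:I, P2:M(61), P3:I | bus: BusRdX
[20] P0: load  L6 | P0:S(34), P1:I, P2:I, P3:S(34) | bus: BusRd,Flush
[21] P2: load  L1 | P0:S(92), P1:I, P2:S(92), P3:I | bus: none
[22] P1: load  L1 | P0:S(92), P1:S(92), P2:S(92), P3:I | bus: BusRd
[23] P0: load  L1 | P0:S(92), P1:S(92), P2:S(92), P3:I | bus: none

state = I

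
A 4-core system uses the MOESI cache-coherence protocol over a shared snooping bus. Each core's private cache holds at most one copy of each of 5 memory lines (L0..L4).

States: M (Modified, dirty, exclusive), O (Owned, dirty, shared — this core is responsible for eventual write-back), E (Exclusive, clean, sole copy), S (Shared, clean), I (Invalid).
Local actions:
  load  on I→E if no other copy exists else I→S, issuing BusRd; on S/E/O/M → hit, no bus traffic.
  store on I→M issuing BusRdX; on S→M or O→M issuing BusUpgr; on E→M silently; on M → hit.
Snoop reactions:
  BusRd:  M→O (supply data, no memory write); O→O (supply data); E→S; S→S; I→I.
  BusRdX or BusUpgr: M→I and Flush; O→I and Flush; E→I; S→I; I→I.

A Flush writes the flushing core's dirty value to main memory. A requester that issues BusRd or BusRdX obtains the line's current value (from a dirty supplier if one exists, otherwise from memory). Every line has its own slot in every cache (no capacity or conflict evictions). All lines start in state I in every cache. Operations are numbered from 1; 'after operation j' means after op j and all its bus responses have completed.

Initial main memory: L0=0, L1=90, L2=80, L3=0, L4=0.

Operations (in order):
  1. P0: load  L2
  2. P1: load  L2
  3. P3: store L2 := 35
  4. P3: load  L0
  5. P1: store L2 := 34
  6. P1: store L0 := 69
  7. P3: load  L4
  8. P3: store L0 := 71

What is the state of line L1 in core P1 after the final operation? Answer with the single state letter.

state = I

step 1: P0: load  L2  ⟶  EIII  (L2)  txn=BusRd  M[L2]=80
step 2: P1: load  L2  ⟶  SSII  (L2)  txn=BusRd  M[L2]=80
step 3: P3: store L2 := 35  ⟶  IIIM  (L2)  txn=BusRdX  M[L2]=80
step 4: P3: load  L0  ⟶  IIIE  (L0)  txn=BusRd  M[L0]=0
step 5: P1: store L2 := 34  ⟶  IMII  (L2)  txn=BusRdX+Flush  M[L2]=35
step 6: P1: store L0 := 69  ⟶  IMII  (L0)  txn=BusRdX  M[L0]=0
step 7: P3: load  L4  ⟶  IIIE  (L4)  txn=BusRd  M[L4]=0
step 8: P3: store L0 := 71  ⟶  IIIM  (L0)  txn=BusRdX+Flush  M[L0]=69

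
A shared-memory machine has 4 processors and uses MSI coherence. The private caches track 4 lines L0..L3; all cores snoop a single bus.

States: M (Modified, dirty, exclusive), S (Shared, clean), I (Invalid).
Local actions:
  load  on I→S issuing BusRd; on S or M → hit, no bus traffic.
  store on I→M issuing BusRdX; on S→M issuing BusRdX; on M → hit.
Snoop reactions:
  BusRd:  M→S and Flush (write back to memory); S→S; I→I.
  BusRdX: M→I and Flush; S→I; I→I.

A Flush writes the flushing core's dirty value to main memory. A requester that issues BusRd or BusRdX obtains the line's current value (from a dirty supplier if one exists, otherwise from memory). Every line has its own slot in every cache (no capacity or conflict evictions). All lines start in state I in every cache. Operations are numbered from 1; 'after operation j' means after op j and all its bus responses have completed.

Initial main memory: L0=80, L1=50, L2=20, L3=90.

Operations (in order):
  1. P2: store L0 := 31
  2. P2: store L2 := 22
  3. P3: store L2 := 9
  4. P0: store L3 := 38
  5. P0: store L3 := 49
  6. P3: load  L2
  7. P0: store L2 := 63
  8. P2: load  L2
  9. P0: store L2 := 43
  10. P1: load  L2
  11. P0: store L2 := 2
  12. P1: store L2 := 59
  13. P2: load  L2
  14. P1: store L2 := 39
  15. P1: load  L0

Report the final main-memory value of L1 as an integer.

1. P2: store L0 := 31  bus=[BusRdX]  L0: P0=I P1=I P2=M P3=I  mem[L0]=80
2. P2: store L2 := 22  bus=[BusRdX]  L2: P0=I P1=I P2=M P3=I  mem[L2]=20
3. P3: store L2 := 9  bus=[BusRdX,Flush]  L2: P0=I P1=I P2=I P3=M  mem[L2]=22
4. P0: store L3 := 38  bus=[BusRdX]  L3: P0=M P1=I P2=I P3=I  mem[L3]=90
5. P0: store L3 := 49  bus=[-]  L3: P0=M P1=I P2=I P3=I  mem[L3]=90
6. P3: load  L2  bus=[-]  L2: P0=I P1=I P2=I P3=M  mem[L2]=22
7. P0: store L2 := 63  bus=[BusRdX,Flush]  L2: P0=M P1=I P2=I P3=I  mem[L2]=9
8. P2: load  L2  bus=[BusRd,Flush]  L2: P0=S P1=I P2=S P3=I  mem[L2]=63
9. P0: store L2 := 43  bus=[BusRdX]  L2: P0=M P1=I P2=I P3=I  mem[L2]=63
10. P1: load  L2  bus=[BusRd,Flush]  L2: P0=S P1=S P2=I P3=I  mem[L2]=43
11. P0: store L2 := 2  bus=[BusRdX]  L2: P0=M P1=I P2=I P3=I  mem[L2]=43
12. P1: store L2 := 59  bus=[BusRdX,Flush]  L2: P0=I P1=M P2=I P3=I  mem[L2]=2
13. P2: load  L2  bus=[BusRd,Flush]  L2: P0=I P1=S P2=S P3=I  mem[L2]=59
14. P1: store L2 := 39  bus=[BusRdX]  L2: P0=I P1=M P2=I P3=I  mem[L2]=59
15. P1: load  L0  bus=[BusRd,Flush]  L0: P0=I P1=S P2=S P3=I  mem[L0]=31

memory[L1] = 50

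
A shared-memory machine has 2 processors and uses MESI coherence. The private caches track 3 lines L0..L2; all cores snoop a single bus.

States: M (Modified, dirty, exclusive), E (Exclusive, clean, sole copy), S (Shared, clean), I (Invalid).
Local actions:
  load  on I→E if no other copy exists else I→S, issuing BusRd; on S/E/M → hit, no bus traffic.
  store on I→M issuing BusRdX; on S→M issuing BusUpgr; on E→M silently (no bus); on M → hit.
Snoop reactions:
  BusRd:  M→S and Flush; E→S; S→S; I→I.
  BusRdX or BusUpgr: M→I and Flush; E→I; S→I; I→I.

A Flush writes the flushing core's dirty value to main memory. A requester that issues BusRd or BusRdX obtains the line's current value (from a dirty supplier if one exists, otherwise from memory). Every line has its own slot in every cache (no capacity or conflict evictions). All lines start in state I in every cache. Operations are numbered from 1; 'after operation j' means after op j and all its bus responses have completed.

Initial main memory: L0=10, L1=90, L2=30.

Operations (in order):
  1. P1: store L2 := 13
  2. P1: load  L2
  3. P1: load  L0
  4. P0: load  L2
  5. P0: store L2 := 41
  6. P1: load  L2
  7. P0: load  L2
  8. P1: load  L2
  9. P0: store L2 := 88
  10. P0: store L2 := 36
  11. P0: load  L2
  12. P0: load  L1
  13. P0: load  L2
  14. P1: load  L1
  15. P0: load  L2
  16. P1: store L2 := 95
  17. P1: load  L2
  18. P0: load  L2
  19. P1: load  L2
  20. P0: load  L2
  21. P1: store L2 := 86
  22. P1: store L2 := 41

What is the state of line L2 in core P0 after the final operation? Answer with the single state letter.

1. P1: store L2 := 13  bus=[BusRdX]  L2: P0=I P1=M  mem[L2]=30
2. P1: load  L2  bus=[-]  L2: P0=I P1=M  mem[L2]=30
3. P1: load  L0  bus=[BusRd]  L0: P0=I P1=E  mem[L0]=10
4. P0: load  L2  bus=[BusRd,Flush]  L2: P0=S P1=S  mem[L2]=13
5. P0: store L2 := 41  bus=[BusUpgr]  L2: P0=M P1=I  mem[L2]=13
6. P1: load  L2  bus=[BusRd,Flush]  L2: P0=S P1=S  mem[L2]=41
7. P0: load  L2  bus=[-]  L2: P0=S P1=S  mem[L2]=41
8. P1: load  L2  bus=[-]  L2: P0=S P1=S  mem[L2]=41
9. P0: store L2 := 88  bus=[BusUpgr]  L2: P0=M P1=I  mem[L2]=41
10. P0: store L2 := 36  bus=[-]  L2: P0=M P1=I  mem[L2]=41
11. P0: load  L2  bus=[-]  L2: P0=M P1=I  mem[L2]=41
12. P0: load  L1  bus=[BusRd]  L1: P0=E P1=I  mem[L1]=90
13. P0: load  L2  bus=[-]  L2: P0=M P1=I  mem[L2]=41
14. P1: load  L1  bus=[BusRd]  L1: P0=S P1=S  mem[L1]=90
15. P0: load  L2  bus=[-]  L2: P0=M P1=I  mem[L2]=41
16. P1: store L2 := 95  bus=[BusRdX,Flush]  L2: P0=I P1=M  mem[L2]=36
17. P1: load  L2  bus=[-]  L2: P0=I P1=M  mem[L2]=36
18. P0: load  L2  bus=[BusRd,Flush]  L2: P0=S P1=S  mem[L2]=95
19. P1: load  L2  bus=[-]  L2: P0=S P1=S  mem[L2]=95
20. P0: load  L2  bus=[-]  L2: P0=S P1=S  mem[L2]=95
21. P1: store L2 := 86  bus=[BusUpgr]  L2: P0=I P1=M  mem[L2]=95
22. P1: store L2 := 41  bus=[-]  L2: P0=I P1=M  mem[L2]=95

state = I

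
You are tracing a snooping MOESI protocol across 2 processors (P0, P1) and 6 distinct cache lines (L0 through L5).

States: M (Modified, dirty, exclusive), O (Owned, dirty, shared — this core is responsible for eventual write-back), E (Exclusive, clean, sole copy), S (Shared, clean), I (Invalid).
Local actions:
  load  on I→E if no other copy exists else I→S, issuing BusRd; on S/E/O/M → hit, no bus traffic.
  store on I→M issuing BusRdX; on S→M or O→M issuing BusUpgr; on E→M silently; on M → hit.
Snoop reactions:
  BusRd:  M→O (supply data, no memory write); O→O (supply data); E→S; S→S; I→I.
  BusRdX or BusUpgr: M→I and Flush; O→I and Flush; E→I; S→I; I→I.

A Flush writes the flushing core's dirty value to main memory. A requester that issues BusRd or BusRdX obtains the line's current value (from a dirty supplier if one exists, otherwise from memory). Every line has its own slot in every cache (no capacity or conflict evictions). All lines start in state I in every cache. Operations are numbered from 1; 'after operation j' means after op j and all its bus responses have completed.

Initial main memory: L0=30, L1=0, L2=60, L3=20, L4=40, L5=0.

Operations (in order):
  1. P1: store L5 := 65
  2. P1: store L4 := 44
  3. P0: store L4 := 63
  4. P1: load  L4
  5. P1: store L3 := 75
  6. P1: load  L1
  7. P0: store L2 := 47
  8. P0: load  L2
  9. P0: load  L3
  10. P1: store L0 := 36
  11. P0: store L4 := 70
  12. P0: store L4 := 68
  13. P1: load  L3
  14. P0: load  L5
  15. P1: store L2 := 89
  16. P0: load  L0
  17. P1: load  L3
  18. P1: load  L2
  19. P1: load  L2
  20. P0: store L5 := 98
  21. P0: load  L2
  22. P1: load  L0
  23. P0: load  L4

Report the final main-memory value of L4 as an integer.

memory[L4] = 44

1. P1: store L5 := 65  bus=[BusRdX]  L5: P0=I P1=M  mem[L5]=0
2. P1: store L4 := 44  bus=[BusRdX]  L4: P0=I P1=M  mem[L4]=40
3. P0: store L4 := 63  bus=[BusRdX,Flush]  L4: P0=M P1=I  mem[L4]=44
4. P1: load  L4  bus=[BusRd]  L4: P0=O P1=S  mem[L4]=44
5. P1: store L3 := 75  bus=[BusRdX]  L3: P0=I P1=M  mem[L3]=20
6. P1: load  L1  bus=[BusRd]  L1: P0=I P1=E  mem[L1]=0
7. P0: store L2 := 47  bus=[BusRdX]  L2: P0=M P1=I  mem[L2]=60
8. P0: load  L2  bus=[-]  L2: P0=M P1=I  mem[L2]=60
9. P0: load  L3  bus=[BusRd]  L3: P0=S P1=O  mem[L3]=20
10. P1: store L0 := 36  bus=[BusRdX]  L0: P0=I P1=M  mem[L0]=30
11. P0: store L4 := 70  bus=[BusUpgr]  L4: P0=M P1=I  mem[L4]=44
12. P0: store L4 := 68  bus=[-]  L4: P0=M P1=I  mem[L4]=44
13. P1: load  L3  bus=[-]  L3: P0=S P1=O  mem[L3]=20
14. P0: load  L5  bus=[BusRd]  L5: P0=S P1=O  mem[L5]=0
15. P1: store L2 := 89  bus=[BusRdX,Flush]  L2: P0=I P1=M  mem[L2]=47
16. P0: load  L0  bus=[BusRd]  L0: P0=S P1=O  mem[L0]=30
17. P1: load  L3  bus=[-]  L3: P0=S P1=O  mem[L3]=20
18. P1: load  L2  bus=[-]  L2: P0=I P1=M  mem[L2]=47
19. P1: load  L2  bus=[-]  L2: P0=I P1=M  mem[L2]=47
20. P0: store L5 := 98  bus=[BusUpgr,Flush]  L5: P0=M P1=I  mem[L5]=65
21. P0: load  L2  bus=[BusRd]  L2: P0=S P1=O  mem[L2]=47
22. P1: load  L0  bus=[-]  L0: P0=S P1=O  mem[L0]=30
23. P0: load  L4  bus=[-]  L4: P0=M P1=I  mem[L4]=44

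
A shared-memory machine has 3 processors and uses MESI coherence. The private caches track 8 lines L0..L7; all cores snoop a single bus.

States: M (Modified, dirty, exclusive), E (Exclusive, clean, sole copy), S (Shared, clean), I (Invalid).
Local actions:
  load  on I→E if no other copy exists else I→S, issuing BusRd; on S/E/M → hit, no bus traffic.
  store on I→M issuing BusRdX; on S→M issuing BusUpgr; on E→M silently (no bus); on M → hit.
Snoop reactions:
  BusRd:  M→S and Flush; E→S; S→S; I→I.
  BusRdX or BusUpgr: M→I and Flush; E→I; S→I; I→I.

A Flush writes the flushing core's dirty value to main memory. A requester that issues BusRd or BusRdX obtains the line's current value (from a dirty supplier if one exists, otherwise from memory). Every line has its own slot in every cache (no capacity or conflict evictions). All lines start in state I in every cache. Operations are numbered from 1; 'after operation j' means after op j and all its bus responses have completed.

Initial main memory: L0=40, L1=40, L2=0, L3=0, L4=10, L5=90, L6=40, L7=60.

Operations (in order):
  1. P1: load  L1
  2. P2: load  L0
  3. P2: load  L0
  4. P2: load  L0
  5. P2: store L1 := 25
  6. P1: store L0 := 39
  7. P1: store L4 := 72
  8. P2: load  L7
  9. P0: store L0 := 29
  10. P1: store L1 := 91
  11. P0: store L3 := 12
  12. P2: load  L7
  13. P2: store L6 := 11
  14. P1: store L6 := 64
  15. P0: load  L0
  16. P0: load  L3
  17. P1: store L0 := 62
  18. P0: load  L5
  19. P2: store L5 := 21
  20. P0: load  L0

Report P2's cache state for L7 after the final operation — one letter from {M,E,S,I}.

1. P1: load  L1  bus=[BusRd]  L1: P0=I P1=E P2=I  mem[L1]=40
2. P2: load  L0  bus=[BusRd]  L0: P0=I P1=I P2=E  mem[L0]=40
3. P2: load  L0  bus=[-]  L0: P0=I P1=I P2=E  mem[L0]=40
4. P2: load  L0  bus=[-]  L0: P0=I P1=I P2=E  mem[L0]=40
5. P2: store L1 := 25  bus=[BusRdX]  L1: P0=I P1=I P2=M  mem[L1]=40
6. P1: store L0 := 39  bus=[BusRdX]  L0: P0=I P1=M P2=I  mem[L0]=40
7. P1: store L4 := 72  bus=[BusRdX]  L4: P0=I P1=M P2=I  mem[L4]=10
8. P2: load  L7  bus=[BusRd]  L7: P0=I P1=I P2=E  mem[L7]=60
9. P0: store L0 := 29  bus=[BusRdX,Flush]  L0: P0=M P1=I P2=I  mem[L0]=39
10. P1: store L1 := 91  bus=[BusRdX,Flush]  L1: P0=I P1=M P2=I  mem[L1]=25
11. P0: store L3 := 12  bus=[BusRdX]  L3: P0=M P1=I P2=I  mem[L3]=0
12. P2: load  L7  bus=[-]  L7: P0=I P1=I P2=E  mem[L7]=60
13. P2: store L6 := 11  bus=[BusRdX]  L6: P0=I P1=I P2=M  mem[L6]=40
14. P1: store L6 := 64  bus=[BusRdX,Flush]  L6: P0=I P1=M P2=I  mem[L6]=11
15. P0: load  L0  bus=[-]  L0: P0=M P1=I P2=I  mem[L0]=39
16. P0: load  L3  bus=[-]  L3: P0=M P1=I P2=I  mem[L3]=0
17. P1: store L0 := 62  bus=[BusRdX,Flush]  L0: P0=I P1=M P2=I  mem[L0]=29
18. P0: load  L5  bus=[BusRd]  L5: P0=E P1=I P2=I  mem[L5]=90
19. P2: store L5 := 21  bus=[BusRdX]  L5: P0=I P1=I P2=M  mem[L5]=90
20. P0: load  L0  bus=[BusRd,Flush]  L0: P0=S P1=S P2=I  mem[L0]=62

state = E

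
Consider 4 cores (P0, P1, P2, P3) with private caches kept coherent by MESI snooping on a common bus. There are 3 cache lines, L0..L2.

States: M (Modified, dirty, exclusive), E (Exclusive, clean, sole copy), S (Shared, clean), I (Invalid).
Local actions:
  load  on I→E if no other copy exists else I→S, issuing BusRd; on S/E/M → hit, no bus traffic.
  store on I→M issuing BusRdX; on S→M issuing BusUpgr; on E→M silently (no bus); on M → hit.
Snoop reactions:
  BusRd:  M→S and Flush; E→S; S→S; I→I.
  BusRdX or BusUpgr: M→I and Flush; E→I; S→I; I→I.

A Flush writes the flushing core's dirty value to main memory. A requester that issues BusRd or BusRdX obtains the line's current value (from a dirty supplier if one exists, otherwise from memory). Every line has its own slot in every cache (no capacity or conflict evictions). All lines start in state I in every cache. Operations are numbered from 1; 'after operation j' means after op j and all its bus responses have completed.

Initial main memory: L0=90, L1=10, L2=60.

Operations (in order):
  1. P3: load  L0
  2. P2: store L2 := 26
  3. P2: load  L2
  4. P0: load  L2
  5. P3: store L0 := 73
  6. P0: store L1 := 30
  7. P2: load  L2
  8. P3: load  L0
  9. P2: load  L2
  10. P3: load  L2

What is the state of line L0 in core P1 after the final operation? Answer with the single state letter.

1. P3: load  L0  bus=[BusRd]  L0: P0=I P1=I P2=I P3=E  mem[L0]=90
2. P2: store L2 := 26  bus=[BusRdX]  L2: P0=I P1=I P2=M P3=I  mem[L2]=60
3. P2: load  L2  bus=[-]  L2: P0=I P1=I P2=M P3=I  mem[L2]=60
4. P0: load  L2  bus=[BusRd,Flush]  L2: P0=S P1=I P2=S P3=I  mem[L2]=26
5. P3: store L0 := 73  bus=[-]  L0: P0=I P1=I P2=I P3=M  mem[L0]=90
6. P0: store L1 := 30  bus=[BusRdX]  L1: P0=M P1=I P2=I P3=I  mem[L1]=10
7. P2: load  L2  bus=[-]  L2: P0=S P1=I P2=S P3=I  mem[L2]=26
8. P3: load  L0  bus=[-]  L0: P0=I P1=I P2=I P3=M  mem[L0]=90
9. P2: load  L2  bus=[-]  L2: P0=S P1=I P2=S P3=I  mem[L2]=26
10. P3: load  L2  bus=[BusRd]  L2: P0=S P1=I P2=S P3=S  mem[L2]=26

state = I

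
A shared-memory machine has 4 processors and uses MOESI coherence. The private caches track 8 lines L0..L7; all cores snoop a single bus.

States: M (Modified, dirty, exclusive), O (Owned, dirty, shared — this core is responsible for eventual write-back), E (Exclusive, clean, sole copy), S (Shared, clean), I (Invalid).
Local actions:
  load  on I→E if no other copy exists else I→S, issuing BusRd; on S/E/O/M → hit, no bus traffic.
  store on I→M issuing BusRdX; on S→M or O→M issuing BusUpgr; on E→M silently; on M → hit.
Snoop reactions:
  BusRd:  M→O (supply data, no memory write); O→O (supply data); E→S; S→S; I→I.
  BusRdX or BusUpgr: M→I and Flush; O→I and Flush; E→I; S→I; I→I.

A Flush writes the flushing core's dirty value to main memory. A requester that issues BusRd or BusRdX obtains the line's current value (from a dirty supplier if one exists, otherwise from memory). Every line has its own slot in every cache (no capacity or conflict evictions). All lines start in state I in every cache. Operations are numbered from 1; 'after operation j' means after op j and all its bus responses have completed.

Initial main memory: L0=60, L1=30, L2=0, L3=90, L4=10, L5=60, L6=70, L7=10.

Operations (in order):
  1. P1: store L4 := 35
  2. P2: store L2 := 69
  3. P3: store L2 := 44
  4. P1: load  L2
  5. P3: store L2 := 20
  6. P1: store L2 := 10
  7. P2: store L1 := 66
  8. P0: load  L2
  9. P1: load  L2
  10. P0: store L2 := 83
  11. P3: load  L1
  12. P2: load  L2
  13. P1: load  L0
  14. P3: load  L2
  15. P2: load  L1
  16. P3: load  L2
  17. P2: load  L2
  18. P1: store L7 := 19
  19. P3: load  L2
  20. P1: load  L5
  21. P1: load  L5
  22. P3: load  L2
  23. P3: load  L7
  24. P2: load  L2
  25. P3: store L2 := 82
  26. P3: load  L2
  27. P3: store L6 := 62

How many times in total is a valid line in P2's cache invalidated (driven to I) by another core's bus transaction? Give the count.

invalidations = 2

1. P1: store L4 := 35  bus=[BusRdX]  L4: P0=I P1=M P2=I P3=I  mem[L4]=10
2. P2: store L2 := 69  bus=[BusRdX]  L2: P0=I P1=I P2=M P3=I  mem[L2]=0
3. P3: store L2 := 44  bus=[BusRdX,Flush]  L2: P0=I P1=I P2=I P3=M  mem[L2]=69
4. P1: load  L2  bus=[BusRd]  L2: P0=I P1=S P2=I P3=O  mem[L2]=69
5. P3: store L2 := 20  bus=[BusUpgr]  L2: P0=I P1=I P2=I P3=M  mem[L2]=69
6. P1: store L2 := 10  bus=[BusRdX,Flush]  L2: P0=I P1=M P2=I P3=I  mem[L2]=20
7. P2: store L1 := 66  bus=[BusRdX]  L1: P0=I P1=I P2=M P3=I  mem[L1]=30
8. P0: load  L2  bus=[BusRd]  L2: P0=S P1=O P2=I P3=I  mem[L2]=20
9. P1: load  L2  bus=[-]  L2: P0=S P1=O P2=I P3=I  mem[L2]=20
10. P0: store L2 := 83  bus=[BusUpgr,Flush]  L2: P0=M P1=I P2=I P3=I  mem[L2]=10
11. P3: load  L1  bus=[BusRd]  L1: P0=I P1=I P2=O P3=S  mem[L1]=30
12. P2: load  L2  bus=[BusRd]  L2: P0=O P1=I P2=S P3=I  mem[L2]=10
13. P1: load  L0  bus=[BusRd]  L0: P0=I P1=E P2=I P3=I  mem[L0]=60
14. P3: load  L2  bus=[BusRd]  L2: P0=O P1=I P2=S P3=S  mem[L2]=10
15. P2: load  L1  bus=[-]  L1: P0=I P1=I P2=O P3=S  mem[L1]=30
16. P3: load  L2  bus=[-]  L2: P0=O P1=I P2=S P3=S  mem[L2]=10
17. P2: load  L2  bus=[-]  L2: P0=O P1=I P2=S P3=S  mem[L2]=10
18. P1: store L7 := 19  bus=[BusRdX]  L7: P0=I P1=M P2=I P3=I  mem[L7]=10
19. P3: load  L2  bus=[-]  L2: P0=O P1=I P2=S P3=S  mem[L2]=10
20. P1: load  L5  bus=[BusRd]  L5: P0=I P1=E P2=I P3=I  mem[L5]=60
21. P1: load  L5  bus=[-]  L5: P0=I P1=E P2=I P3=I  mem[L5]=60
22. P3: load  L2  bus=[-]  L2: P0=O P1=I P2=S P3=S  mem[L2]=10
23. P3: load  L7  bus=[BusRd]  L7: P0=I P1=O P2=I P3=S  mem[L7]=10
24. P2: load  L2  bus=[-]  L2: P0=O P1=I P2=S P3=S  mem[L2]=10
25. P3: store L2 := 82  bus=[BusUpgr,Flush]  L2: P0=I P1=I P2=I P3=M  mem[L2]=83
26. P3: load  L2  bus=[-]  L2: P0=I P1=I P2=I P3=M  mem[L2]=83
27. P3: store L6 := 62  bus=[BusRdX]  L6: P0=I P1=I P2=I P3=M  mem[L6]=70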